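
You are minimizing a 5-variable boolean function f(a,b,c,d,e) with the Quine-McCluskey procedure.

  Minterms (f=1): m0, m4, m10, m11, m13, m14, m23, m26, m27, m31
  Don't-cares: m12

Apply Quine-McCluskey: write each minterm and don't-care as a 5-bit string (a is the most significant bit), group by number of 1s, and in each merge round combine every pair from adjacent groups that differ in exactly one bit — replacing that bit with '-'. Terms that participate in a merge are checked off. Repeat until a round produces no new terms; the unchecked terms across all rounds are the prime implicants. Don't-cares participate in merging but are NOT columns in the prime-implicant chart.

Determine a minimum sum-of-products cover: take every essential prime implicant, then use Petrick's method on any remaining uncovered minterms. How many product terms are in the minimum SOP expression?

Round 0: 00000✓ 00100✓ 01010✓ 01011✓ 01100✓ 01101✓ 01110✓ 10111✓ 11010✓ 11011✓ 11111✓
Round 1: -1010✓ -1011✓ 0-100 00-00 01-10 0101-✓ 011-0 0110- 1-111 11-11 1101-✓
Round 2: -101-
PIs = {-101-, 0-100, 00-00, 01-10, 011-0, 0110-, 1-111, 11-11}
Coverage chart:
  m0: 00-00 ←essential
  m4: 0-100,00-00
  m10: -101-,01-10
  m11: -101- ←essential
  m13: 0110- ←essential
  m14: 01-10,011-0
  m23: 1-111 ←essential
  m26: -101- ←essential
  m27: -101-,11-11
  m31: 1-111,11-11
Essential: -101-, 00-00, 0110-, 1-111
Petrick residual → 01-10
Min cover (5 terms): bc'd + a'b'd'e' + a'bde' + a'bcd' + acde

5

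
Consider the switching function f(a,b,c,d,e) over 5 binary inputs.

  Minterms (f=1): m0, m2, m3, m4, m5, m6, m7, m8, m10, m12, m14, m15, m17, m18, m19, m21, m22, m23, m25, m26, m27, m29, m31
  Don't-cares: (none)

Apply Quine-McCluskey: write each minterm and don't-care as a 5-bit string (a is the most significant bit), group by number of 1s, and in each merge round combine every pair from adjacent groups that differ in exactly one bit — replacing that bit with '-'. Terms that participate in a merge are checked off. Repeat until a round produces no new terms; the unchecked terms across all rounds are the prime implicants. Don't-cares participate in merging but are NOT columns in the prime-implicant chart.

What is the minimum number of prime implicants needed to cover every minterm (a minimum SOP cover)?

6

size-2^0 implicants → 00000(✓)  00010(✓)  00011(✓)  00100(✓)  00101(✓)  00110(✓)  00111(✓)  01000(✓)  01010(✓)  01100(✓)  01110(✓)  01111(✓)  10001(✓)  10010(✓)  10011(✓)  10101(✓)  10110(✓)  10111(✓)  11001(✓)  11010(✓)  11011(✓)  11101(✓)  11111(✓)
size-2^1 implicants → -0010(✓)  -0011(✓)  -0101(✓)  -0110(✓)  -0111(✓)  -1010(✓)  -1111(✓)  0-000(✓)  0-010(✓)  0-100(✓)  0-110(✓)  0-111(✓)  00-00(✓)  00-10(✓)  00-11(✓)  000-0(✓)  0001-(✓)  001-0(✓)  001-1(✓)  0010-(✓)  0011-(✓)  01-00(✓)  01-10(✓)  010-0(✓)  011-0(✓)  0111-(✓)  1-001(✓)  1-010(✓)  1-011(✓)  1-101(✓)  1-111(✓)  10-01(✓)  10-10(✓)  10-11(✓)  100-1(✓)  1001-(✓)  101-1(✓)  1011-(✓)  11-01(✓)  11-11(✓)  110-1(✓)  1101-(✓)  111-1(✓)
size-2^2 implicants → --010  --111  -0-10(✓)  -0-11(✓)  -001-(✓)  -01-1  -011-(✓)  0--00(✓)  0--10(✓)  0-0-0(✓)  0-1-0(✓)  0-11-  00--0(✓)  00-1-(✓)  001--  01--0(✓)  1--01(✓)  1--11(✓)  1-0-1(✓)  1-01-  1-1-1(✓)  10--1(✓)  10-1-(✓)  11--1(✓)
size-2^3 implicants → -0-1-  0---0  1---1
Unchecked terms (primes): --010, --111, -0-1-, -01-1, 0---0, 0-11-, 001--, 1---1, 1-01-
Minterm coverage:
  m0 ⊆ 0---0 [E]
  m2 ⊆ --010,-0-1-,0---0
  m3 ⊆ -0-1- [E]
  m4 ⊆ 0---0,001--
  m5 ⊆ -01-1,001--
  m6 ⊆ -0-1-,0---0,0-11-,001--
  m7 ⊆ --111,-0-1-,-01-1,0-11-,001--
  m8 ⊆ 0---0 [E]
  m10 ⊆ --010,0---0
  m12 ⊆ 0---0 [E]
  m14 ⊆ 0---0,0-11-
  m15 ⊆ --111,0-11-
  m17 ⊆ 1---1 [E]
  m18 ⊆ --010,-0-1-,1-01-
  m19 ⊆ -0-1-,1---1,1-01-
  m21 ⊆ -01-1,1---1
  m22 ⊆ -0-1- [E]
  m23 ⊆ --111,-0-1-,-01-1,1---1
  m25 ⊆ 1---1 [E]
  m26 ⊆ --010,1-01-
  m27 ⊆ 1---1,1-01-
  m29 ⊆ 1---1 [E]
  m31 ⊆ --111,1---1
E = {-0-1-, 0---0, 1---1}
Petrick residual → --010, --111, -01-1
Cover = c'de' + cde + b'd + b'ce + a'e' + ae  |cover|=6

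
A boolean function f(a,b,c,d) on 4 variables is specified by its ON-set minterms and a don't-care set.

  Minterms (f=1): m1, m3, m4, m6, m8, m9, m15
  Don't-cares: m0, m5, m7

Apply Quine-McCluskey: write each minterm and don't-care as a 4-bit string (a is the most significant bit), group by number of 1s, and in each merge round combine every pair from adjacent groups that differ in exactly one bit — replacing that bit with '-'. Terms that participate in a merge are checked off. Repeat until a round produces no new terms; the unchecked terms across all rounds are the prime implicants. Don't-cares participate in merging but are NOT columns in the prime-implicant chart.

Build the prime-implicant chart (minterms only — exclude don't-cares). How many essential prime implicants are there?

size-2^0 implicants → 0000(✓)  0001(✓)  0011(✓)  0100(✓)  0101(✓)  0110(✓)  0111(✓)  1000(✓)  1001(✓)  1111(✓)
size-2^1 implicants → -000(✓)  -001(✓)  -111  0-00(✓)  0-01(✓)  0-11(✓)  00-1(✓)  000-(✓)  01-0(✓)  01-1(✓)  010-(✓)  011-(✓)  100-(✓)
size-2^2 implicants → -00-  0--1  0-0-  01--
Unchecked terms (primes): -00-, -111, 0--1, 0-0-, 01--
Minterm coverage:
  m1 ⊆ -00-,0--1,0-0-
  m3 ⊆ 0--1 [E]
  m4 ⊆ 0-0-,01--
  m6 ⊆ 01-- [E]
  m8 ⊆ -00- [E]
  m9 ⊆ -00- [E]
  m15 ⊆ -111 [E]
E = {-00-, -111, 0--1, 01--}

4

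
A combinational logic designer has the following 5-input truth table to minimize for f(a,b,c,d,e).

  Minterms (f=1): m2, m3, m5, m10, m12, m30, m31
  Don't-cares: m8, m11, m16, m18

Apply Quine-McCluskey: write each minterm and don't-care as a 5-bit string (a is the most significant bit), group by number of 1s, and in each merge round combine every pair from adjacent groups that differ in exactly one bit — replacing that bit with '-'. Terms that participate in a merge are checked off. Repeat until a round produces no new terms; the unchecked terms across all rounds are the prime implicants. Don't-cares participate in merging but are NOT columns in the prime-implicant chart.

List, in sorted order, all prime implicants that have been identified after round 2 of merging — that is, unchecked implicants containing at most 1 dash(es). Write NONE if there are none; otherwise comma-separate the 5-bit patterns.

-0010, 00101, 01-00, 010-0, 100-0, 1111-

size-2^0 implicants → 00010(✓)  00011(✓)  00101  01000(✓)  01010(✓)  01011(✓)  01100(✓)  10000(✓)  10010(✓)  11110(✓)  11111(✓)
size-2^1 implicants → -0010  0-010(✓)  0-011(✓)  0001-(✓)  01-00  010-0  0101-(✓)  100-0  1111-
size-2^2 implicants → 0-01-
Unchecked terms (primes): -0010, 0-01-, 00101, 01-00, 010-0, 100-0, 1111-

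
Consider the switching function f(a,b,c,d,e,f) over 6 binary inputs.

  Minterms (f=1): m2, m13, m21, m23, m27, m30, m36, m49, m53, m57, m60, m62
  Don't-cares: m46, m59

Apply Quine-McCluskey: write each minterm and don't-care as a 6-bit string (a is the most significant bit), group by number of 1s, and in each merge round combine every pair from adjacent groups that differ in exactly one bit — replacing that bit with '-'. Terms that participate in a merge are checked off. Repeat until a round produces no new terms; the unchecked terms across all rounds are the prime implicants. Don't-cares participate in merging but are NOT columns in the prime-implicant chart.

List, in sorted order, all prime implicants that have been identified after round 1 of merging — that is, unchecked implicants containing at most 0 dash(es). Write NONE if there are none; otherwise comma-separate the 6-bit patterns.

000010, 001101, 100100

Round 0: 000010 001101 010101✓ 010111✓ 011011✓ 011110✓ 100100 101110✓ 110001✓ 110101✓ 111001✓ 111011✓ 111100✓ 111110✓
Round 1: -10101 -11011 -11110 0101-1 1-1110 11-001 110-01 1110-1 1111-0
PIs = {-10101, -11011, -11110, 000010, 001101, 0101-1, 1-1110, 100100, 11-001, 110-01, 1110-1, 1111-0}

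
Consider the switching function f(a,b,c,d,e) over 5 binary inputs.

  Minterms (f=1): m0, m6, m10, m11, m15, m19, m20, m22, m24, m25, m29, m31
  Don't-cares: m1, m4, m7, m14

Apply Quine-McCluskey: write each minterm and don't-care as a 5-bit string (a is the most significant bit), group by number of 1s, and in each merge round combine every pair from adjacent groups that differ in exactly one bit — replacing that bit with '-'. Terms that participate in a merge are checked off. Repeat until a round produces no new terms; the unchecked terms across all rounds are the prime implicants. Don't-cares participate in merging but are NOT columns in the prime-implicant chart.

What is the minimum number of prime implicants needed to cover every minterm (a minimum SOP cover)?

6

Round 0: 00000✓ 00001✓ 00100✓ 00110✓ 00111✓ 01010✓ 01011✓ 01110✓ 01111✓ 10011 10100✓ 10110✓ 11000✓ 11001✓ 11101✓ 11111✓
Round 1: -0100✓ -0110✓ -1111 0-110✓ 0-111✓ 00-00 0000- 001-0✓ 0011-✓ 01-10✓ 01-11✓ 0101-✓ 0111-✓ 101-0✓ 11-01 1100- 111-1
Round 2: -01-0 0-11- 01-1-
PIs = {-01-0, -1111, 0-11-, 00-00, 0000-, 01-1-, 10011, 11-01, 1100-, 111-1}
Coverage chart:
  m0: 00-00,0000-
  m6: -01-0,0-11-
  m10: 01-1- ←essential
  m11: 01-1- ←essential
  m15: -1111,0-11-,01-1-
  m19: 10011 ←essential
  m20: -01-0 ←essential
  m22: -01-0 ←essential
  m24: 1100- ←essential
  m25: 11-01,1100-
  m29: 11-01,111-1
  m31: -1111,111-1
Essential: -01-0, 01-1-, 10011, 1100-
Petrick residual → 00-00, 111-1
Min cover (6 terms): b'ce' + a'b'd'e' + a'bd + ab'c'de + abc'd' + abce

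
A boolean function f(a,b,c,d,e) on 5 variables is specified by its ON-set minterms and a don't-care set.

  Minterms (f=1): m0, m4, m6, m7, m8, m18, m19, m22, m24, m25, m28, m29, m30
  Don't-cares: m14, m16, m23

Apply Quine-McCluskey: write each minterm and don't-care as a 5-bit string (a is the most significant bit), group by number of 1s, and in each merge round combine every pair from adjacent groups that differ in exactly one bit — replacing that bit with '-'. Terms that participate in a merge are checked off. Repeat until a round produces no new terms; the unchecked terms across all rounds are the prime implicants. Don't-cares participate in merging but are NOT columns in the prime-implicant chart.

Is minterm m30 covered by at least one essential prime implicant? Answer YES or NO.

size-2^0 implicants → 00000(✓)  00100(✓)  00110(✓)  00111(✓)  01000(✓)  01110(✓)  10000(✓)  10010(✓)  10011(✓)  10110(✓)  10111(✓)  11000(✓)  11001(✓)  11100(✓)  11101(✓)  11110(✓)
size-2^1 implicants → -0000(✓)  -0110(✓)  -0111(✓)  -1000(✓)  -1110(✓)  0-000(✓)  0-110(✓)  00-00  001-0  0011-(✓)  1-000(✓)  1-110(✓)  10-10(✓)  10-11(✓)  100-0  1001-(✓)  1011-(✓)  11-00(✓)  11-01(✓)  1100-(✓)  111-0  1110-(✓)
size-2^2 implicants → --000  --110  -011-  10-1-  11-0-
Unchecked terms (primes): --000, --110, -011-, 00-00, 001-0, 10-1-, 100-0, 11-0-, 111-0
Minterm coverage:
  m0 ⊆ --000,00-00
  m4 ⊆ 00-00,001-0
  m6 ⊆ --110,-011-,001-0
  m7 ⊆ -011- [E]
  m8 ⊆ --000 [E]
  m18 ⊆ 10-1-,100-0
  m19 ⊆ 10-1- [E]
  m22 ⊆ --110,-011-,10-1-
  m24 ⊆ --000,11-0-
  m25 ⊆ 11-0- [E]
  m28 ⊆ 11-0-,111-0
  m29 ⊆ 11-0- [E]
  m30 ⊆ --110,111-0
E = {--000, -011-, 10-1-, 11-0-}

NO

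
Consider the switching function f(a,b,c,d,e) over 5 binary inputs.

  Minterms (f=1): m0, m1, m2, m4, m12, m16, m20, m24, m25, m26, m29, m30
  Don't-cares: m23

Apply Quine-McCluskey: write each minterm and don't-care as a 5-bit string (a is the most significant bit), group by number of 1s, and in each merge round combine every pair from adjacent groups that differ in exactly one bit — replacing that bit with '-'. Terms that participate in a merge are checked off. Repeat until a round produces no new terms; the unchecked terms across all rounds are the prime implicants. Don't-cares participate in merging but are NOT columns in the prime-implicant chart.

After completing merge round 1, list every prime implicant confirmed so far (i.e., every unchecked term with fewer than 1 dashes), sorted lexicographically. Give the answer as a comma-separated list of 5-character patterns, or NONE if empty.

Round 0: 00000✓ 00001✓ 00010✓ 00100✓ 01100✓ 10000✓ 10100✓ 10111 11000✓ 11001✓ 11010✓ 11101✓ 11110✓
Round 1: -0000✓ -0100✓ 0-100 00-00✓ 000-0 0000- 1-000 10-00✓ 11-01 11-10 110-0 1100-
Round 2: -0-00
PIs = {-0-00, 0-100, 000-0, 0000-, 1-000, 10111, 11-01, 11-10, 110-0, 1100-}

10111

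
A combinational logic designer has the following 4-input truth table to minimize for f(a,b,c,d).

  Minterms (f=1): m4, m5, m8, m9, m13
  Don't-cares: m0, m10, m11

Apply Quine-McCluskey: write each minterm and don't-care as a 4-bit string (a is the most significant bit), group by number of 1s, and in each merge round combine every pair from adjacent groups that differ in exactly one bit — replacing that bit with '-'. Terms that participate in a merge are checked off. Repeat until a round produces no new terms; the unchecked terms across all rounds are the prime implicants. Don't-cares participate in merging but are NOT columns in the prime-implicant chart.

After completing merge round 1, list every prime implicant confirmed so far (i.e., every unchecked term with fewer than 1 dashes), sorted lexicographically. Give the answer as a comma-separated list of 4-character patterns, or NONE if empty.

[col 0] 0000*, 0100*, 0101*, 1000*, 1001*, 1010*, 1011*, 1101*
[col 1] -000, -101, 0-00, 010-, 1-01, 10-0*, 10-1*, 100-*, 101-*
[col 2] 10--
Prime implicants: -000, -101, 0-00, 010-, 1-01, 10--

NONE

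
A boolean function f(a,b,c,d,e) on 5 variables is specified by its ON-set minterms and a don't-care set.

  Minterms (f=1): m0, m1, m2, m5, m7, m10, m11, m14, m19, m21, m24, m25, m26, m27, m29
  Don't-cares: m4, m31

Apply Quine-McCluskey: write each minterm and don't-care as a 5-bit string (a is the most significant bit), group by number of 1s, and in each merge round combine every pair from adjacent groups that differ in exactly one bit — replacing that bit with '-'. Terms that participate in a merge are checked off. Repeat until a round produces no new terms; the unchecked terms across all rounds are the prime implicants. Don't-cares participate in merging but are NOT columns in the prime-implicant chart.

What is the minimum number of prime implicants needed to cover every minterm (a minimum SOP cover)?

8

Round 0: 00000✓ 00001✓ 00010✓ 00100✓ 00101✓ 00111✓ 01010✓ 01011✓ 01110✓ 10011✓ 10101✓ 11000✓ 11001✓ 11010✓ 11011✓ 11101✓ 11111✓
Round 1: -0101 -1010✓ -1011✓ 0-010 00-00✓ 00-01✓ 000-0 0000-✓ 001-1 0010-✓ 01-10 0101-✓ 1-011 1-101 11-01✓ 11-11✓ 110-0✓ 110-1✓ 1100-✓ 1101-✓ 111-1✓
Round 2: -101- 00-0- 11--1 110--
PIs = {-0101, -101-, 0-010, 00-0-, 000-0, 001-1, 01-10, 1-011, 1-101, 11--1, 110--}
Coverage chart:
  m0: 00-0-,000-0
  m1: 00-0- ←essential
  m2: 0-010,000-0
  m5: -0101,00-0-,001-1
  m7: 001-1 ←essential
  m10: -101-,0-010,01-10
  m11: -101- ←essential
  m14: 01-10 ←essential
  m19: 1-011 ←essential
  m21: -0101,1-101
  m24: 110-- ←essential
  m25: 11--1,110--
  m26: -101-,110--
  m27: -101-,1-011,11--1,110--
  m29: 1-101,11--1
Essential: -101-, 00-0-, 001-1, 01-10, 1-011, 110--
Petrick residual → 0-010, 1-101
Min cover (8 terms): bc'd + a'c'de' + a'b'd' + a'b'ce + a'bde' + ac'de + acd'e + abc'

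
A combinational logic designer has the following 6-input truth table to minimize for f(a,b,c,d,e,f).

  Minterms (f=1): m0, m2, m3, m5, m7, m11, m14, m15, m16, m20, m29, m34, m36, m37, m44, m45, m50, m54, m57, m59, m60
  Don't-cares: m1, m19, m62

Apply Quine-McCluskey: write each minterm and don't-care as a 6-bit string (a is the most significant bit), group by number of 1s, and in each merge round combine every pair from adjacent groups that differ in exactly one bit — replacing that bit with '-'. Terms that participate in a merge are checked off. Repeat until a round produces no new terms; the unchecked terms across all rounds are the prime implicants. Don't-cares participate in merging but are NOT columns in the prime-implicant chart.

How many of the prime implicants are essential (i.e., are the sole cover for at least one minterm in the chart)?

6

size-2^0 implicants → 000000(✓)  000001(✓)  000010(✓)  000011(✓)  000101(✓)  000111(✓)  001011(✓)  001110(✓)  001111(✓)  010000(✓)  010011(✓)  010100(✓)  011101  100010(✓)  100100(✓)  100101(✓)  101100(✓)  101101(✓)  110010(✓)  110110(✓)  111001(✓)  111011(✓)  111100(✓)  111110(✓)
size-2^1 implicants → -00010  -00101  0-0000  0-0011  00-011(✓)  00-111(✓)  000-01(✓)  000-11(✓)  0000-0(✓)  0000-1(✓)  00000-(✓)  00001-(✓)  0001-1(✓)  001-11(✓)  00111-  010-00  1-0010  1-1100  10-100(✓)  10-101(✓)  10010-(✓)  10110-(✓)  11-110  110-10  1110-1  1111-0
size-2^2 implicants → 00--11  000--1  0000--  10-10-
Unchecked terms (primes): -00010, -00101, 0-0000, 0-0011, 00--11, 000--1, 0000--, 00111-, 010-00, 011101, 1-0010, 1-1100, 10-10-, 11-110, 110-10, 1110-1, 1111-0
Minterm coverage:
  m0 ⊆ 0-0000,0000--
  m2 ⊆ -00010,0000--
  m3 ⊆ 0-0011,00--11,000--1,0000--
  m5 ⊆ -00101,000--1
  m7 ⊆ 00--11,000--1
  m11 ⊆ 00--11 [E]
  m14 ⊆ 00111- [E]
  m15 ⊆ 00--11,00111-
  m16 ⊆ 0-0000,010-00
  m20 ⊆ 010-00 [E]
  m29 ⊆ 011101 [E]
  m34 ⊆ -00010,1-0010
  m36 ⊆ 10-10- [E]
  m37 ⊆ -00101,10-10-
  m44 ⊆ 1-1100,10-10-
  m45 ⊆ 10-10- [E]
  m50 ⊆ 1-0010,110-10
  m54 ⊆ 11-110,110-10
  m57 ⊆ 1110-1 [E]
  m59 ⊆ 1110-1 [E]
  m60 ⊆ 1-1100,1111-0
E = {00--11, 00111-, 010-00, 011101, 10-10-, 1110-1}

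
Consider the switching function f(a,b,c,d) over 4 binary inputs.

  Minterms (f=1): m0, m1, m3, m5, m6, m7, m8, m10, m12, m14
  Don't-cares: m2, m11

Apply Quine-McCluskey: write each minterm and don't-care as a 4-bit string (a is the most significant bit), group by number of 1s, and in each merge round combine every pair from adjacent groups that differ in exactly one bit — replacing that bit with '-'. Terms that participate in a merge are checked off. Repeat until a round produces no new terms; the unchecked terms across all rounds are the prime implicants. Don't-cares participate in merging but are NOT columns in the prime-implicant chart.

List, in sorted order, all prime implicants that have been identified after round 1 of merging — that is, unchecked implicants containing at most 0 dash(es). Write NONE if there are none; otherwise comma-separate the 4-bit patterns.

size-2^0 implicants → 0000(✓)  0001(✓)  0010(✓)  0011(✓)  0101(✓)  0110(✓)  0111(✓)  1000(✓)  1010(✓)  1011(✓)  1100(✓)  1110(✓)
size-2^1 implicants → -000(✓)  -010(✓)  -011(✓)  -110(✓)  0-01(✓)  0-10(✓)  0-11(✓)  00-0(✓)  00-1(✓)  000-(✓)  001-(✓)  01-1(✓)  011-(✓)  1-00(✓)  1-10(✓)  10-0(✓)  101-(✓)  11-0(✓)
size-2^2 implicants → --10  -0-0  -01-  0--1  0-1-  00--  1--0
Unchecked terms (primes): --10, -0-0, -01-, 0--1, 0-1-, 00--, 1--0

NONE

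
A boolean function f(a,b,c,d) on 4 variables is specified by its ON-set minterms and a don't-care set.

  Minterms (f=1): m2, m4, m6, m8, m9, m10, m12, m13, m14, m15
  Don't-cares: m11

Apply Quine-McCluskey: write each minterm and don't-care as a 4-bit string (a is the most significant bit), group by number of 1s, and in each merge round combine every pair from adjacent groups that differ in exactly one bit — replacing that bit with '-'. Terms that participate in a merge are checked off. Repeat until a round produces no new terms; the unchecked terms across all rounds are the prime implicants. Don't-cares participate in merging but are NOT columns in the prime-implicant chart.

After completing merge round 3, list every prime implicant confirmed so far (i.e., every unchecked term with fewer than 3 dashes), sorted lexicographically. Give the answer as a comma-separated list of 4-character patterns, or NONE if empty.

--10, -1-0

size-2^0 implicants → 0010(✓)  0100(✓)  0110(✓)  1000(✓)  1001(✓)  1010(✓)  1011(✓)  1100(✓)  1101(✓)  1110(✓)  1111(✓)
size-2^1 implicants → -010(✓)  -100(✓)  -110(✓)  0-10(✓)  01-0(✓)  1-00(✓)  1-01(✓)  1-10(✓)  1-11(✓)  10-0(✓)  10-1(✓)  100-(✓)  101-(✓)  11-0(✓)  11-1(✓)  110-(✓)  111-(✓)
size-2^2 implicants → --10  -1-0  1--0(✓)  1--1(✓)  1-0-(✓)  1-1-(✓)  10--(✓)  11--(✓)
size-2^3 implicants → 1---
Unchecked terms (primes): --10, -1-0, 1---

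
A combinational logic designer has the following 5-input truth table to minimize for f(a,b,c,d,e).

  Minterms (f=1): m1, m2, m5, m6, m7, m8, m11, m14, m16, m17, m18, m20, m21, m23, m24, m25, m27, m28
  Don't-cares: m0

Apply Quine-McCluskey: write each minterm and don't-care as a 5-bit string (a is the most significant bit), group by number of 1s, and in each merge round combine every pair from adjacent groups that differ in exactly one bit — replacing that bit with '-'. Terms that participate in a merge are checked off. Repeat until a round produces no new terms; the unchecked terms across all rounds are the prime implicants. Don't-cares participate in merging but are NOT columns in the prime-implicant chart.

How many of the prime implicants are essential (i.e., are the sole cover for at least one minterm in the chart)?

6

Round 0: 00000✓ 00001✓ 00010✓ 00101✓ 00110✓ 00111✓ 01000✓ 01011✓ 01110✓ 10000✓ 10001✓ 10010✓ 10100✓ 10101✓ 10111✓ 11000✓ 11001✓ 11011✓ 11100✓
Round 1: -0000✓ -0001✓ -0010✓ -0101✓ -0111✓ -1000✓ -1011 0-000✓ 0-110 00-01✓ 00-10 000-0✓ 0000-✓ 001-1✓ 0011- 1-000✓ 1-001✓ 1-100✓ 10-00✓ 10-01✓ 100-0✓ 1000-✓ 101-1✓ 1010-✓ 11-00✓ 110-1 1100-✓
Round 2: --000 -0-01 -00-0 -000- -01-1 1--00 1-00- 10-0-
PIs = {--000, -0-01, -00-0, -000-, -01-1, -1011, 0-110, 00-10, 0011-, 1--00, 1-00-, 10-0-, 110-1}
Coverage chart:
  m1: -0-01,-000-
  m2: -00-0,00-10
  m5: -0-01,-01-1
  m6: 0-110,00-10,0011-
  m7: -01-1,0011-
  m8: --000 ←essential
  m11: -1011 ←essential
  m14: 0-110 ←essential
  m16: --000,-00-0,-000-,1--00,1-00-,10-0-
  m17: -0-01,-000-,1-00-,10-0-
  m18: -00-0 ←essential
  m20: 1--00,10-0-
  m21: -0-01,-01-1,10-0-
  m23: -01-1 ←essential
  m24: --000,1--00,1-00-
  m25: 1-00-,110-1
  m27: -1011,110-1
  m28: 1--00 ←essential
Essential: --000, -00-0, -01-1, -1011, 0-110, 1--00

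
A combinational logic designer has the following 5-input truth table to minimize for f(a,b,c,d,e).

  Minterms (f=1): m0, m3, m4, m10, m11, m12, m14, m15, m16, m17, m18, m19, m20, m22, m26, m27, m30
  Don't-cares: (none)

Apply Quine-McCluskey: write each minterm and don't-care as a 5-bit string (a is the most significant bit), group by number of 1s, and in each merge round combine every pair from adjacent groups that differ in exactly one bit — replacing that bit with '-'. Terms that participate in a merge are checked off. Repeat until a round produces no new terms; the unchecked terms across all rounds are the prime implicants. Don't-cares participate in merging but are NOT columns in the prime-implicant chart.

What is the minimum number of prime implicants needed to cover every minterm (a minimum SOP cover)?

[col 0] 00000*, 00011*, 00100*, 01010*, 01011*, 01100*, 01110*, 01111*, 10000*, 10001*, 10010*, 10011*, 10100*, 10110*, 11010*, 11011*, 11110*
[col 1] -0000*, -0011*, -0100*, -1010*, -1011*, -1110*, 0-011*, 0-100, 00-00*, 01-10*, 01-11*, 0101-*, 011-0, 0111-*, 1-010*, 1-011*, 1-110*, 10-00*, 10-10*, 100-0*, 100-1*, 1000-*, 1001-*, 101-0*, 11-10*, 1101-*
[col 2] --011, -0-00, -1-10, -101-, 01-1-, 1--10, 1-01-, 10--0, 100--
Prime implicants: --011, -0-00, -1-10, -101-, 0-100, 01-1-, 011-0, 1--10, 1-01-, 10--0, 100--
PI chart (minterm → PIs covering it):
  0 | -0-00  (sole → essential)
  3 | --011  (sole → essential)
  4 | -0-00,0-100
  10 | -1-10,-101-,01-1-
  11 | --011,-101-,01-1-
  12 | 0-100,011-0
  14 | -1-10,01-1-,011-0
  15 | 01-1-  (sole → essential)
  16 | -0-00,10--0,100--
  17 | 100--  (sole → essential)
  18 | 1--10,1-01-,10--0,100--
  19 | --011,1-01-,100--
  20 | -0-00,10--0
  22 | 1--10,10--0
  26 | -1-10,-101-,1--10,1-01-
  27 | --011,-101-,1-01-
  30 | -1-10,1--10
Essential prime implicants: --011, -0-00, 01-1-, 100--
Petrick residual → 0-100, 1--10
Minimum SOP uses 6 PIs: c'de + b'd'e' + a'cd'e' + a'bd + ade' + ab'c'

6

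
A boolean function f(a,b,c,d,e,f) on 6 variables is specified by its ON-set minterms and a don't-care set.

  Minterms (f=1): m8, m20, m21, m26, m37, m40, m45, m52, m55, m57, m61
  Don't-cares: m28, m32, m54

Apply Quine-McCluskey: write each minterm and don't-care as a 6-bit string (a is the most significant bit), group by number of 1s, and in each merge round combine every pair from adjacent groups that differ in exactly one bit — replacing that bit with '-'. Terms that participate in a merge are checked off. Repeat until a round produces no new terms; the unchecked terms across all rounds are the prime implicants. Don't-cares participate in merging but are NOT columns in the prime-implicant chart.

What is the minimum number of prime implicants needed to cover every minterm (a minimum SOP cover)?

size-2^0 implicants → 001000(✓)  010100(✓)  010101(✓)  011010  011100(✓)  100000(✓)  100101(✓)  101000(✓)  101101(✓)  110100(✓)  110110(✓)  110111(✓)  111001(✓)  111101(✓)
size-2^1 implicants → -01000  -10100  01-100  01010-  1-1101  10-000  10-101  1101-0  11011-  111-01
Unchecked terms (primes): -01000, -10100, 01-100, 01010-, 011010, 1-1101, 10-000, 10-101, 1101-0, 11011-, 111-01
Minterm coverage:
  m8 ⊆ -01000 [E]
  m20 ⊆ -10100,01-100,01010-
  m21 ⊆ 01010- [E]
  m26 ⊆ 011010 [E]
  m37 ⊆ 10-101 [E]
  m40 ⊆ -01000,10-000
  m45 ⊆ 1-1101,10-101
  m52 ⊆ -10100,1101-0
  m55 ⊆ 11011- [E]
  m57 ⊆ 111-01 [E]
  m61 ⊆ 1-1101,111-01
E = {-01000, 01010-, 011010, 10-101, 11011-, 111-01}
Petrick residual → -10100
Cover = b'cd'e'f' + bc'de'f' + a'bc'de' + a'bcd'ef' + ab'de'f + abc'de + abce'f  |cover|=7

7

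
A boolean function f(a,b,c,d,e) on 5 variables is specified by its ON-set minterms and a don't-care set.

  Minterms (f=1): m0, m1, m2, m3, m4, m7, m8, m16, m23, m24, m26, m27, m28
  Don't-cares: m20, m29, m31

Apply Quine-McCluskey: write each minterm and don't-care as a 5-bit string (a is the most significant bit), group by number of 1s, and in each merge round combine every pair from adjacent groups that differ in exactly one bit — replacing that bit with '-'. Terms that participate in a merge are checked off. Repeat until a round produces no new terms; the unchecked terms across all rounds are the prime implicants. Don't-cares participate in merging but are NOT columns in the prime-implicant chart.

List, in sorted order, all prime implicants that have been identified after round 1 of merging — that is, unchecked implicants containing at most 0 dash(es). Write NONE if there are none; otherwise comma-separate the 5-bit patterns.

NONE

Round 0: 00000✓ 00001✓ 00010✓ 00011✓ 00100✓ 00111✓ 01000✓ 10000✓ 10100✓ 10111✓ 11000✓ 11010✓ 11011✓ 11100✓ 11101✓ 11111✓
Round 1: -0000✓ -0100✓ -0111 -1000✓ 0-000✓ 00-00✓ 00-11 000-0✓ 000-1✓ 0000-✓ 0001-✓ 1-000✓ 1-100✓ 1-111 10-00✓ 11-00✓ 11-11 110-0 1101- 111-1 1110-
Round 2: --000 -0-00 000-- 1--00
PIs = {--000, -0-00, -0111, 00-11, 000--, 1--00, 1-111, 11-11, 110-0, 1101-, 111-1, 1110-}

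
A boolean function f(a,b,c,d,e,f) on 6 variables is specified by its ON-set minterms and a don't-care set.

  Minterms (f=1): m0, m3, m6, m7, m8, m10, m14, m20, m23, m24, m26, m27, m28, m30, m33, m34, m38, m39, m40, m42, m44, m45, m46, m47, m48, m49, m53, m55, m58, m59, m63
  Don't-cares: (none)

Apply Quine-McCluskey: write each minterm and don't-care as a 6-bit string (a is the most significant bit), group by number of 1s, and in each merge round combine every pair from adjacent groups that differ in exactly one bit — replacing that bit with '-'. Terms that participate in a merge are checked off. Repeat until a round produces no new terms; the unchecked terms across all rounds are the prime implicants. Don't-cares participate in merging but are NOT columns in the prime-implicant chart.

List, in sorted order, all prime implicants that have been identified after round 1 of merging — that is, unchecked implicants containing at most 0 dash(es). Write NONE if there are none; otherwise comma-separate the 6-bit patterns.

Round 0: 000000✓ 000011✓ 000110✓ 000111✓ 001000✓ 001010✓ 001110✓ 010100✓ 010111✓ 011000✓ 011010✓ 011011✓ 011100✓ 011110✓ 100001✓ 100010✓ 100110✓ 100111✓ 101000✓ 101010✓ 101100✓ 101101✓ 101110✓ 101111✓ 110000✓ 110001✓ 110101✓ 110111✓ 111010✓ 111011✓ 111111✓
Round 1: -00110✓ -00111✓ -01000✓ -01010✓ -01110✓ -10111✓ -11010✓ -11011✓ 0-0111✓ 0-1000✓ 0-1010✓ 0-1110✓ 00-000 00-110✓ 000-11 00011-✓ 001-10✓ 0010-0✓ 01-100 011-00✓ 011-10✓ 0110-0✓ 01101-✓ 0111-0✓ 1-0001 1-0111✓ 1-1010✓ 1-1111✓ 10-010✓ 10-110✓ 10-111✓ 100-10✓ 10011-✓ 101-00✓ 101-10✓ 1010-0✓ 1011-0✓ 1011-1✓ 10110-✓ 10111-✓ 11-111✓ 110-01 11000- 1101-1 111-11 11101-✓
Round 2: --0111 --1010 -0-110 -0011- -01-10 -010-0 -1101- 0-1-10 0-10-0 011--0 1--111 10--10 10-11- 101--0 1011--
PIs = {--0111, --1010, -0-110, -0011-, -01-10, -010-0, -1101-, 0-1-10, 0-10-0, 00-000, 000-11, 01-100, 011--0, 1--111, 1-0001, 10--10, 10-11-, 101--0, 1011--, 110-01, 11000-, 1101-1, 111-11}

NONE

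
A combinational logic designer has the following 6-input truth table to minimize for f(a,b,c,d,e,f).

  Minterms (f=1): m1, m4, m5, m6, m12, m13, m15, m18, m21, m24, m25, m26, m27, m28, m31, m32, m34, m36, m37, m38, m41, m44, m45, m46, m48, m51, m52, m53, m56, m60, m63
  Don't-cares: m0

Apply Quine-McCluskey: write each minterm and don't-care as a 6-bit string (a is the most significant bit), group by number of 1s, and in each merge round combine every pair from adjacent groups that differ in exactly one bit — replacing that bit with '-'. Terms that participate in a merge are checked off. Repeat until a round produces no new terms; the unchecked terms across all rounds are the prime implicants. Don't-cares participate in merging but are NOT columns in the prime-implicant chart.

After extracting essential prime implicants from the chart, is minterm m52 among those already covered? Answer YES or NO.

NO

[col 0] 000000*, 000001*, 000100*, 000101*, 000110*, 001100*, 001101*, 001111*, 010010*, 010101*, 011000*, 011001*, 011010*, 011011*, 011100*, 011111*, 100000*, 100010*, 100100*, 100101*, 100110*, 101001*, 101100*, 101101*, 101110*, 110000*, 110011, 110100*, 110101*, 111000*, 111100*, 111111*
[col 1] -00000*, -00100*, -00101*, -00110*, -01100*, -01101*, -10101*, -11000*, -11100*, -11111, 0-0101*, 0-1100*, 0-1111, 00-100*, 00-101*, 000-00*, 000-01*, 00000-*, 0001-0*, 00010-*, 0011-1, 00110-*, 01-010, 011-00*, 011-11, 0110-0*, 0110-1*, 01100-*, 01101-*, 1-0000*, 1-0100*, 1-0101*, 1-1100*, 10-100*, 10-101*, 10-110*, 100-00*, 100-10*, 1000-0*, 1001-0*, 10010-*, 101-01, 1011-0*, 10110-*, 11-000*, 11-100*, 110-00*, 11010-*, 111-00*
[col 2] --0101, --1100, -0-100*, -0-101*, -00-00, -001-0, -0010-*, -0110-*, -11-00, 00-10-*, 000-0-, 0110--, 1--100, 1-0-00, 1-010-, 10-1-0, 10-10-*, 100--0, 11--00
[col 3] -0-10-
Prime implicants: --0101, --1100, -0-10-, -00-00, -001-0, -11-00, -11111, 0-1111, 000-0-, 0011-1, 01-010, 011-11, 0110--, 1--100, 1-0-00, 1-010-, 10-1-0, 100--0, 101-01, 11--00, 110011
PI chart (minterm → PIs covering it):
  1 | 000-0-  (sole → essential)
  4 | -0-10-,-00-00,-001-0,000-0-
  5 | --0101,-0-10-,000-0-
  6 | -001-0  (sole → essential)
  12 | --1100,-0-10-
  13 | -0-10-,0011-1
  15 | 0-1111,0011-1
  18 | 01-010  (sole → essential)
  21 | --0101  (sole → essential)
  24 | -11-00,0110--
  25 | 0110--  (sole → essential)
  26 | 01-010,0110--
  27 | 011-11,0110--
  28 | --1100,-11-00
  31 | -11111,0-1111,011-11
  32 | -00-00,1-0-00,100--0
  34 | 100--0  (sole → essential)
  36 | -0-10-,-00-00,-001-0,1--100,1-0-00,1-010-,10-1-0,100--0
  37 | --0101,-0-10-,1-010-
  38 | -001-0,10-1-0,100--0
  41 | 101-01  (sole → essential)
  44 | --1100,-0-10-,1--100,10-1-0
  45 | -0-10-,101-01
  46 | 10-1-0  (sole → essential)
  48 | 1-0-00,11--00
  51 | 110011  (sole → essential)
  52 | 1--100,1-0-00,1-010-,11--00
  53 | --0101,1-010-
  56 | -11-00,11--00
  60 | --1100,-11-00,1--100,11--00
  63 | -11111  (sole → essential)
Essential prime implicants: --0101, -001-0, -11111, 000-0-, 01-010, 0110--, 10-1-0, 100--0, 101-01, 110011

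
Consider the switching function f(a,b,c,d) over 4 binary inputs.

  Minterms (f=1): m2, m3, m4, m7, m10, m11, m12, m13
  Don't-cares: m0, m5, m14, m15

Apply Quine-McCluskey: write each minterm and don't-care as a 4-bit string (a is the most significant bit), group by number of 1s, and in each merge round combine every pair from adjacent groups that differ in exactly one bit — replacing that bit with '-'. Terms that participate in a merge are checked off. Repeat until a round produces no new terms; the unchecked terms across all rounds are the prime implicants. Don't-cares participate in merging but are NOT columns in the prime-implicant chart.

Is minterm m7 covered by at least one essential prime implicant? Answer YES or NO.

size-2^0 implicants → 0000(✓)  0010(✓)  0011(✓)  0100(✓)  0101(✓)  0111(✓)  1010(✓)  1011(✓)  1100(✓)  1101(✓)  1110(✓)  1111(✓)
size-2^1 implicants → -010(✓)  -011(✓)  -100(✓)  -101(✓)  -111(✓)  0-00  0-11(✓)  00-0  001-(✓)  01-1(✓)  010-(✓)  1-10(✓)  1-11(✓)  101-(✓)  11-0(✓)  11-1(✓)  110-(✓)  111-(✓)
size-2^2 implicants → --11  -01-  -1-1  -10-  1-1-  11--
Unchecked terms (primes): --11, -01-, -1-1, -10-, 0-00, 00-0, 1-1-, 11--
Minterm coverage:
  m2 ⊆ -01-,00-0
  m3 ⊆ --11,-01-
  m4 ⊆ -10-,0-00
  m7 ⊆ --11,-1-1
  m10 ⊆ -01-,1-1-
  m11 ⊆ --11,-01-,1-1-
  m12 ⊆ -10-,11--
  m13 ⊆ -1-1,-10-,11--
(no essential prime implicants)

NO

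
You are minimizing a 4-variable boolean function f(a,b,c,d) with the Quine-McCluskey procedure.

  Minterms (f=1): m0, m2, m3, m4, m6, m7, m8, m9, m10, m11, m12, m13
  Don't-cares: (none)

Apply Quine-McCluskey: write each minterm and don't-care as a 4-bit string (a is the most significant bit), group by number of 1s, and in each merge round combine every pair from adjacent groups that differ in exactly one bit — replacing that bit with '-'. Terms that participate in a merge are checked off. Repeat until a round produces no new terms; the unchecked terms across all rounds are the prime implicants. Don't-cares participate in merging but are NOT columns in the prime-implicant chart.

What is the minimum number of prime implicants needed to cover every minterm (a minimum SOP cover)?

size-2^0 implicants → 0000(✓)  0010(✓)  0011(✓)  0100(✓)  0110(✓)  0111(✓)  1000(✓)  1001(✓)  1010(✓)  1011(✓)  1100(✓)  1101(✓)
size-2^1 implicants → -000(✓)  -010(✓)  -011(✓)  -100(✓)  0-00(✓)  0-10(✓)  0-11(✓)  00-0(✓)  001-(✓)  01-0(✓)  011-(✓)  1-00(✓)  1-01(✓)  10-0(✓)  10-1(✓)  100-(✓)  101-(✓)  110-(✓)
size-2^2 implicants → --00  -0-0  -01-  0--0  0-1-  1-0-  10--
Unchecked terms (primes): --00, -0-0, -01-, 0--0, 0-1-, 1-0-, 10--
Minterm coverage:
  m0 ⊆ --00,-0-0,0--0
  m2 ⊆ -0-0,-01-,0--0,0-1-
  m3 ⊆ -01-,0-1-
  m4 ⊆ --00,0--0
  m6 ⊆ 0--0,0-1-
  m7 ⊆ 0-1- [E]
  m8 ⊆ --00,-0-0,1-0-,10--
  m9 ⊆ 1-0-,10--
  m10 ⊆ -0-0,-01-,10--
  m11 ⊆ -01-,10--
  m12 ⊆ --00,1-0-
  m13 ⊆ 1-0- [E]
E = {0-1-, 1-0-}
Petrick residual → --00, -01-
Cover = c'd' + b'c + a'c + ac'  |cover|=4

4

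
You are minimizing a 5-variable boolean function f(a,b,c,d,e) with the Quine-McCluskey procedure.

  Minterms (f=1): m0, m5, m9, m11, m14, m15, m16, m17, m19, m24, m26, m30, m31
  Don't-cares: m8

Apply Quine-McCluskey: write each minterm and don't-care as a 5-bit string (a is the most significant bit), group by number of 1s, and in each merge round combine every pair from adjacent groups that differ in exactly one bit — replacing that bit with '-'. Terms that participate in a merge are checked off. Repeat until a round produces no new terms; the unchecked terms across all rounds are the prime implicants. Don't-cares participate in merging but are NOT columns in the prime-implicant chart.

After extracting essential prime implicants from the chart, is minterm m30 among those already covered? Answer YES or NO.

YES

Round 0: 00000✓ 00101 01000✓ 01001✓ 01011✓ 01110✓ 01111✓ 10000✓ 10001✓ 10011✓ 11000✓ 11010✓ 11110✓ 11111✓
Round 1: -0000✓ -1000✓ -1110✓ -1111✓ 0-000✓ 01-11 010-1 0100- 0111-✓ 1-000✓ 100-1 1000- 11-10 110-0 1111-✓
Round 2: --000 -111-
PIs = {--000, -111-, 00101, 01-11, 010-1, 0100-, 100-1, 1000-, 11-10, 110-0}
Coverage chart:
  m0: --000 ←essential
  m5: 00101 ←essential
  m9: 010-1,0100-
  m11: 01-11,010-1
  m14: -111- ←essential
  m15: -111-,01-11
  m16: --000,1000-
  m17: 100-1,1000-
  m19: 100-1 ←essential
  m24: --000,110-0
  m26: 11-10,110-0
  m30: -111-,11-10
  m31: -111- ←essential
Essential: --000, -111-, 00101, 100-1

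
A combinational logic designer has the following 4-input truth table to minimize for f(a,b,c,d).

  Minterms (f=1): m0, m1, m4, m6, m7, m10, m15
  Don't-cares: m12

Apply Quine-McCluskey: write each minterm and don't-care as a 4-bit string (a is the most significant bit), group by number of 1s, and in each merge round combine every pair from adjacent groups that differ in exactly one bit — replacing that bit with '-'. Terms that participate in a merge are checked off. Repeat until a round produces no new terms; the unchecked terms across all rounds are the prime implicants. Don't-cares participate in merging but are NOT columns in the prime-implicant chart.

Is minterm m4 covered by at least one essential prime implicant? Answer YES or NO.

[col 0] 0000*, 0001*, 0100*, 0110*, 0111*, 1010, 1100*, 1111*
[col 1] -100, -111, 0-00, 000-, 01-0, 011-
Prime implicants: -100, -111, 0-00, 000-, 01-0, 011-, 1010
PI chart (minterm → PIs covering it):
  0 | 0-00,000-
  1 | 000-  (sole → essential)
  4 | -100,0-00,01-0
  6 | 01-0,011-
  7 | -111,011-
  10 | 1010  (sole → essential)
  15 | -111  (sole → essential)
Essential prime implicants: -111, 000-, 1010

NO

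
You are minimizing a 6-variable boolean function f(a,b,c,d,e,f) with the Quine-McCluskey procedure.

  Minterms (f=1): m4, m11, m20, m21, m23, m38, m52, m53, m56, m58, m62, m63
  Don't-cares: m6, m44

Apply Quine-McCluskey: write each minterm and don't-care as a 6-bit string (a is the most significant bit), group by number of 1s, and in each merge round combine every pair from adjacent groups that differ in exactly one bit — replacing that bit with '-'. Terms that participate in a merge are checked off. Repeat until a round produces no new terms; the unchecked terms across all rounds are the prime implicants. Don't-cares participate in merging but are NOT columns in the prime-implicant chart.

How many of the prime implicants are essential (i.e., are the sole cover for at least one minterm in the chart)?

6

Round 0: 000100✓ 000110✓ 001011 010100✓ 010101✓ 010111✓ 100110✓ 101100 110100✓ 110101✓ 111000✓ 111010✓ 111110✓ 111111✓
Round 1: -00110 -10100✓ -10101✓ 0-0100 0001-0 0101-1 01010-✓ 11010-✓ 111-10 1110-0 11111-
Round 2: -1010-
PIs = {-00110, -1010-, 0-0100, 0001-0, 001011, 0101-1, 101100, 111-10, 1110-0, 11111-}
Coverage chart:
  m4: 0-0100,0001-0
  m11: 001011 ←essential
  m20: -1010-,0-0100
  m21: -1010-,0101-1
  m23: 0101-1 ←essential
  m38: -00110 ←essential
  m52: -1010- ←essential
  m53: -1010- ←essential
  m56: 1110-0 ←essential
  m58: 111-10,1110-0
  m62: 111-10,11111-
  m63: 11111- ←essential
Essential: -00110, -1010-, 001011, 0101-1, 1110-0, 11111-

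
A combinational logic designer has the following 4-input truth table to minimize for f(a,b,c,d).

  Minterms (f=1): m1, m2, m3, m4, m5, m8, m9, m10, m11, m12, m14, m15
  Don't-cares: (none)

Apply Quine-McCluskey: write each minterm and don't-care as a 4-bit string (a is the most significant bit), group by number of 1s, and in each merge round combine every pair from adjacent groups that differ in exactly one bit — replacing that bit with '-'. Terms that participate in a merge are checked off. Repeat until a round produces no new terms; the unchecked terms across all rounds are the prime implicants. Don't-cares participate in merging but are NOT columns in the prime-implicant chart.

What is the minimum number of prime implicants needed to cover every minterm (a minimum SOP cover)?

5

[col 0] 0001*, 0010*, 0011*, 0100*, 0101*, 1000*, 1001*, 1010*, 1011*, 1100*, 1110*, 1111*
[col 1] -001*, -010*, -011*, -100, 0-01, 00-1*, 001-*, 010-, 1-00*, 1-10*, 1-11*, 10-0*, 10-1*, 100-*, 101-*, 11-0*, 111-*
[col 2] -0-1, -01-, 1--0, 1-1-, 10--
Prime implicants: -0-1, -01-, -100, 0-01, 010-, 1--0, 1-1-, 10--
PI chart (minterm → PIs covering it):
  1 | -0-1,0-01
  2 | -01-  (sole → essential)
  3 | -0-1,-01-
  4 | -100,010-
  5 | 0-01,010-
  8 | 1--0,10--
  9 | -0-1,10--
  10 | -01-,1--0,1-1-,10--
  11 | -0-1,-01-,1-1-,10--
  12 | -100,1--0
  14 | 1--0,1-1-
  15 | 1-1-  (sole → essential)
Essential prime implicants: -01-, 1-1-
Petrick residual → -0-1, 010-, 1--0
Minimum SOP uses 5 PIs: b'd + b'c + a'bc' + ad' + ac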